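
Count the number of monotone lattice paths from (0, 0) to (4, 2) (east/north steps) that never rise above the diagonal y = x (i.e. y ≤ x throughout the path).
Number of paths = 9

By the reflection principle (André's argument), the number of monotone paths to (4, 2) with n ≤ m that never go above y = x is C(6, 4) − C(6, 5) = 15 − 6 = 9.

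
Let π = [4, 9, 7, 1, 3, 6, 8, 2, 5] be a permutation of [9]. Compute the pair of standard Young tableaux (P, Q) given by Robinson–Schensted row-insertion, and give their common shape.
P = [1, 2, 5, 8] / [3, 6] / [4, 7] / [9];  Q = [1, 2, 6, 7] / [3, 5] / [4, 9] / [8];  common shape = (4, 2, 2, 1)

Row-insert the values π_1, π_2, … into P one at a time, bumping the leftmost entry strictly greater than the inserted value down to the next row. The recording tableau Q records, in position (i, j), the step at which that cell was added to P.
  Insert 4 (step 1): P = [4];  Q = [1]
  Insert 9 (step 2): P = [4, 9];  Q = [1, 2]
  Insert 7 (step 3): P = [4, 7] / [9];  Q = [1, 2] / [3]
  Insert 1 (step 4): P = [1, 7] / [4] / [9];  Q = [1, 2] / [3] / [4]
  Insert 3 (step 5): P = [1, 3] / [4, 7] / [9];  Q = [1, 2] / [3, 5] / [4]
  Insert 6 (step 6): P = [1, 3, 6] / [4, 7] / [9];  Q = [1, 2, 6] / [3, 5] / [4]
  Insert 8 (step 7): P = [1, 3, 6, 8] / [4, 7] / [9];  Q = [1, 2, 6, 7] / [3, 5] / [4]
  Insert 2 (step 8): P = [1, 2, 6, 8] / [3, 7] / [4] / [9];  Q = [1, 2, 6, 7] / [3, 5] / [4] / [8]
  Insert 5 (step 9): P = [1, 2, 5, 8] / [3, 6] / [4, 7] / [9];  Q = [1, 2, 6, 7] / [3, 5] / [4, 9] / [8]
Final shape: (4, 2, 2, 1).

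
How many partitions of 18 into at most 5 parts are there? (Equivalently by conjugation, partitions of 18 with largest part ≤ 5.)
p(18, parts ≤ 5) = 141

Use the recurrence p(n, m) = p(n, m−1) + p(n−m, m): either the largest part is < m (count p(n, m−1)) or the largest part is exactly m (remove one copy of m, count p(n−m, m)). With p(0, ·) = 1 this gives p(18, parts ≤ 5) = 141. (By conjugating Young diagrams, this also counts partitions of 18 into at most 5 parts.)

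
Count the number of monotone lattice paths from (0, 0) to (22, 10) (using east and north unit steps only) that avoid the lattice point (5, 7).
Number of paths = 63609360

Total paths from (0, 0) to (22, 10): C(32, 22) = 64512240. Paths through (5, 7): (paths (0, 0) → (5, 7)) × (paths (5, 7) → (22, 10)) = C(12, 5) · C(20, 17) = 792 · 1140 = 902880. Avoidance count = 64512240 − 902880 = 63609360.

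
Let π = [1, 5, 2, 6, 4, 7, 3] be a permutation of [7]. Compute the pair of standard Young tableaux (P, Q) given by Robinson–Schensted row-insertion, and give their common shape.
P = [1, 2, 3, 7] / [4, 6] / [5];  Q = [1, 2, 4, 6] / [3, 5] / [7];  common shape = (4, 2, 1)

Row-insert the values π_1, π_2, … into P one at a time, bumping the leftmost entry strictly greater than the inserted value down to the next row. The recording tableau Q records, in position (i, j), the step at which that cell was added to P.
  Insert 1 (step 1): P = [1];  Q = [1]
  Insert 5 (step 2): P = [1, 5];  Q = [1, 2]
  Insert 2 (step 3): P = [1, 2] / [5];  Q = [1, 2] / [3]
  Insert 6 (step 4): P = [1, 2, 6] / [5];  Q = [1, 2, 4] / [3]
  Insert 4 (step 5): P = [1, 2, 4] / [5, 6];  Q = [1, 2, 4] / [3, 5]
  Insert 7 (step 6): P = [1, 2, 4, 7] / [5, 6];  Q = [1, 2, 4, 6] / [3, 5]
  Insert 3 (step 7): P = [1, 2, 3, 7] / [4, 6] / [5];  Q = [1, 2, 4, 6] / [3, 5] / [7]
Final shape: (4, 2, 1).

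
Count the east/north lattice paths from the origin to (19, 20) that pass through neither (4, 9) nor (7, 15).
Number of paths = 62715385018

Inclusion–exclusion. Total paths: C(39, 19) = 68923264410. Through P₁: C(13, 4)·C(26, 15) = 5524204400. Through P₂: C(22, 7)·C(17, 12) = 1055326272. Since P₁ is strictly southwest of P₂, a monotone path through both must visit P₁ then P₂; paths through both = C(13, 4)·C(9, 3)·C(17, 12) = 371651280. Avoid both = 68923264410 − 5524204400 − 1055326272 + 371651280 = 62715385018.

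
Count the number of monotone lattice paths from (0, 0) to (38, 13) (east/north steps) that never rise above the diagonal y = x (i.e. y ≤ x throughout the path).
Number of paths = 317506779800

By the reflection principle (André's argument), the number of monotone paths to (38, 13) with n ≤ m that never go above y = x is C(51, 38) − C(51, 39) = 476260169700 − 158753389900 = 317506779800.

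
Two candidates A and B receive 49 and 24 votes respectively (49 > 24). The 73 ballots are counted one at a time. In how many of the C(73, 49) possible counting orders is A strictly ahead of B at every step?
Strict-lead orderings = 4056255950045422500

Total orderings of the 73 votes with 49 for A: C(73, 49) = 11844267374132633700. By the Bertrand ballot formula (Cycle Lemma / reflection principle), the number of orderings in which A is strictly ahead of B throughout is (p − q)/(p + q) · C(p + q, p) = (49 − 24)/(49 + 24) · 11844267374132633700 = 4056255950045422500.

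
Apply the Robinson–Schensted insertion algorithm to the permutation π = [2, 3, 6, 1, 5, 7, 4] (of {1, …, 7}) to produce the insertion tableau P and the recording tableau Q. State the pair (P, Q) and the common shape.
P = [1, 3, 4, 7] / [2, 5] / [6];  Q = [1, 2, 3, 6] / [4, 5] / [7];  common shape = (4, 2, 1)

Row-insert the values π_1, π_2, … into P one at a time, bumping the leftmost entry strictly greater than the inserted value down to the next row. The recording tableau Q records, in position (i, j), the step at which that cell was added to P.
  Insert 2 (step 1): P = [2];  Q = [1]
  Insert 3 (step 2): P = [2, 3];  Q = [1, 2]
  Insert 6 (step 3): P = [2, 3, 6];  Q = [1, 2, 3]
  Insert 1 (step 4): P = [1, 3, 6] / [2];  Q = [1, 2, 3] / [4]
  Insert 5 (step 5): P = [1, 3, 5] / [2, 6];  Q = [1, 2, 3] / [4, 5]
  Insert 7 (step 6): P = [1, 3, 5, 7] / [2, 6];  Q = [1, 2, 3, 6] / [4, 5]
  Insert 4 (step 7): P = [1, 3, 4, 7] / [2, 5] / [6];  Q = [1, 2, 3, 6] / [4, 5] / [7]
Final shape: (4, 2, 1).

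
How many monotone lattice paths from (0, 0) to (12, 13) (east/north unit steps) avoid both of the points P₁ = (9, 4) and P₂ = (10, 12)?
Number of paths = 3122367

Inclusion–exclusion. Total paths: C(25, 12) = 5200300. Through P₁: C(13, 9)·C(12, 3) = 157300. Through P₂: C(22, 10)·C(3, 2) = 1939938. Since P₁ is strictly southwest of P₂, a monotone path through both must visit P₁ then P₂; paths through both = C(13, 9)·C(9, 1)·C(3, 2) = 19305. Avoid both = 5200300 − 157300 − 1939938 + 19305 = 3122367.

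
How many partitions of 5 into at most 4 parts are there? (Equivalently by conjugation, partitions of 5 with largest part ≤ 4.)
p(5, parts ≤ 4) = 6

Partitions of 5 with all parts ≤ 4: 4+1, 3+2, 3+1+1, 2+2+1, 2+1+1+1, 1+1+1+1+1. Count = 6.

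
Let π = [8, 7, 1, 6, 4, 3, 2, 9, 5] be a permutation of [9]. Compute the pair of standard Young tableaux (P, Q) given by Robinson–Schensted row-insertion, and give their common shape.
P = [1, 2, 5] / [3, 9] / [4] / [6] / [7] / [8];  Q = [1, 4, 8] / [2, 9] / [3] / [5] / [6] / [7];  common shape = (3, 2, 1, 1, 1, 1)

Row-insert the values π_1, π_2, … into P one at a time, bumping the leftmost entry strictly greater than the inserted value down to the next row. The recording tableau Q records, in position (i, j), the step at which that cell was added to P.
  Insert 8 (step 1): P = [8];  Q = [1]
  Insert 7 (step 2): P = [7] / [8];  Q = [1] / [2]
  Insert 1 (step 3): P = [1] / [7] / [8];  Q = [1] / [2] / [3]
  Insert 6 (step 4): P = [1, 6] / [7] / [8];  Q = [1, 4] / [2] / [3]
  Insert 4 (step 5): P = [1, 4] / [6] / [7] / [8];  Q = [1, 4] / [2] / [3] / [5]
  Insert 3 (step 6): P = [1, 3] / [4] / [6] / [7] / [8];  Q = [1, 4] / [2] / [3] / [5] / [6]
  Insert 2 (step 7): P = [1, 2] / [3] / [4] / [6] / [7] / [8];  Q = [1, 4] / [2] / [3] / [5] / [6] / [7]
  Insert 9 (step 8): P = [1, 2, 9] / [3] / [4] / [6] / [7] / [8];  Q = [1, 4, 8] / [2] / [3] / [5] / [6] / [7]
  Insert 5 (step 9): P = [1, 2, 5] / [3, 9] / [4] / [6] / [7] / [8];  Q = [1, 4, 8] / [2, 9] / [3] / [5] / [6] / [7]
Final shape: (3, 2, 1, 1, 1, 1).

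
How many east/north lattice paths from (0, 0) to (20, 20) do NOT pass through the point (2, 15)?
Number of paths = 137841952556

Total paths from (0, 0) to (20, 20): C(40, 20) = 137846528820. Paths through (2, 15): (paths (0, 0) → (2, 15)) × (paths (2, 15) → (20, 20)) = C(17, 2) · C(23, 18) = 136 · 33649 = 4576264. Avoidance count = 137846528820 − 4576264 = 137841952556.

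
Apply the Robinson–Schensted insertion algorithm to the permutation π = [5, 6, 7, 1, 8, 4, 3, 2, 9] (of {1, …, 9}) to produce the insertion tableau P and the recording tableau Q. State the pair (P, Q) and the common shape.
P = [1, 2, 7, 8, 9] / [3, 6] / [4] / [5];  Q = [1, 2, 3, 5, 9] / [4, 6] / [7] / [8];  common shape = (5, 2, 1, 1)

Row-insert the values π_1, π_2, … into P one at a time, bumping the leftmost entry strictly greater than the inserted value down to the next row. The recording tableau Q records, in position (i, j), the step at which that cell was added to P.
  Insert 5 (step 1): P = [5];  Q = [1]
  Insert 6 (step 2): P = [5, 6];  Q = [1, 2]
  Insert 7 (step 3): P = [5, 6, 7];  Q = [1, 2, 3]
  Insert 1 (step 4): P = [1, 6, 7] / [5];  Q = [1, 2, 3] / [4]
  Insert 8 (step 5): P = [1, 6, 7, 8] / [5];  Q = [1, 2, 3, 5] / [4]
  Insert 4 (step 6): P = [1, 4, 7, 8] / [5, 6];  Q = [1, 2, 3, 5] / [4, 6]
  Insert 3 (step 7): P = [1, 3, 7, 8] / [4, 6] / [5];  Q = [1, 2, 3, 5] / [4, 6] / [7]
  Insert 2 (step 8): P = [1, 2, 7, 8] / [3, 6] / [4] / [5];  Q = [1, 2, 3, 5] / [4, 6] / [7] / [8]
  Insert 9 (step 9): P = [1, 2, 7, 8, 9] / [3, 6] / [4] / [5];  Q = [1, 2, 3, 5, 9] / [4, 6] / [7] / [8]
Final shape: (5, 2, 1, 1).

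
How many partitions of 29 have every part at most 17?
p(29, parts ≤ 17) = 4370

Use the recurrence p(n, m) = p(n, m−1) + p(n−m, m): either the largest part is < m (count p(n, m−1)) or the largest part is exactly m (remove one copy of m, count p(n−m, m)). With p(0, ·) = 1 this gives p(29, parts ≤ 17) = 4370. (By conjugating Young diagrams, this also counts partitions of 29 into at most 17 parts.)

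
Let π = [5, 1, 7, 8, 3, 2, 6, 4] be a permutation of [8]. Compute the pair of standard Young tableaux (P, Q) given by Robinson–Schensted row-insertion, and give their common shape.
P = [1, 2, 4] / [3, 6, 8] / [5, 7];  Q = [1, 3, 4] / [2, 5, 7] / [6, 8];  common shape = (3, 3, 2)

Row-insert the values π_1, π_2, … into P one at a time, bumping the leftmost entry strictly greater than the inserted value down to the next row. The recording tableau Q records, in position (i, j), the step at which that cell was added to P.
  Insert 5 (step 1): P = [5];  Q = [1]
  Insert 1 (step 2): P = [1] / [5];  Q = [1] / [2]
  Insert 7 (step 3): P = [1, 7] / [5];  Q = [1, 3] / [2]
  Insert 8 (step 4): P = [1, 7, 8] / [5];  Q = [1, 3, 4] / [2]
  Insert 3 (step 5): P = [1, 3, 8] / [5, 7];  Q = [1, 3, 4] / [2, 5]
  Insert 2 (step 6): P = [1, 2, 8] / [3, 7] / [5];  Q = [1, 3, 4] / [2, 5] / [6]
  Insert 6 (step 7): P = [1, 2, 6] / [3, 7, 8] / [5];  Q = [1, 3, 4] / [2, 5, 7] / [6]
  Insert 4 (step 8): P = [1, 2, 4] / [3, 6, 8] / [5, 7];  Q = [1, 3, 4] / [2, 5, 7] / [6, 8]
Final shape: (3, 3, 2).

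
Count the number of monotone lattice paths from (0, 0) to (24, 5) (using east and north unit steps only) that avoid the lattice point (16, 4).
Number of paths = 75150

Total paths from (0, 0) to (24, 5): C(29, 24) = 118755. Paths through (16, 4): (paths (0, 0) → (16, 4)) × (paths (16, 4) → (24, 5)) = C(20, 16) · C(9, 8) = 4845 · 9 = 43605. Avoidance count = 118755 − 43605 = 75150.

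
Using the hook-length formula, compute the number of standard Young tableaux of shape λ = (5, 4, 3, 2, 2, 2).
# SYT of shape (5, 4, 3, 2, 2, 2) = 6534528

Hook-length formula: f^λ = n! / Π hook(c), product over all cells c of the Young diagram. For λ = (5, 4, 3, 2, 2, 2), n = 18 boxes. Hook lengths by row (left-to-right, top-to-bottom): [10, 9, 5, 3, 1]; [8, 7, 3, 1]; [6, 5, 1]; [4, 3]; [3, 2]; [2, 1]. Product of hooks = 979776000. So f^λ = 18! / 979776000 = 6402373705728000 / 979776000 = 6534528.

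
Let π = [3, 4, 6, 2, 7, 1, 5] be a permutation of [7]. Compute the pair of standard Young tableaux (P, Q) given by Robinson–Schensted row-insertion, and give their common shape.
P = [1, 4, 5, 7] / [2, 6] / [3];  Q = [1, 2, 3, 5] / [4, 7] / [6];  common shape = (4, 2, 1)

Row-insert the values π_1, π_2, … into P one at a time, bumping the leftmost entry strictly greater than the inserted value down to the next row. The recording tableau Q records, in position (i, j), the step at which that cell was added to P.
  Insert 3 (step 1): P = [3];  Q = [1]
  Insert 4 (step 2): P = [3, 4];  Q = [1, 2]
  Insert 6 (step 3): P = [3, 4, 6];  Q = [1, 2, 3]
  Insert 2 (step 4): P = [2, 4, 6] / [3];  Q = [1, 2, 3] / [4]
  Insert 7 (step 5): P = [2, 4, 6, 7] / [3];  Q = [1, 2, 3, 5] / [4]
  Insert 1 (step 6): P = [1, 4, 6, 7] / [2] / [3];  Q = [1, 2, 3, 5] / [4] / [6]
  Insert 5 (step 7): P = [1, 4, 5, 7] / [2, 6] / [3];  Q = [1, 2, 3, 5] / [4, 7] / [6]
Final shape: (4, 2, 1).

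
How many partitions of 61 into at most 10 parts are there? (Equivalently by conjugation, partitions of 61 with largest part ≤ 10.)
p(61, parts ≤ 10) = 217280

Use the recurrence p(n, m) = p(n, m−1) + p(n−m, m): either the largest part is < m (count p(n, m−1)) or the largest part is exactly m (remove one copy of m, count p(n−m, m)). With p(0, ·) = 1 this gives p(61, parts ≤ 10) = 217280. (By conjugating Young diagrams, this also counts partitions of 61 into at most 10 parts.)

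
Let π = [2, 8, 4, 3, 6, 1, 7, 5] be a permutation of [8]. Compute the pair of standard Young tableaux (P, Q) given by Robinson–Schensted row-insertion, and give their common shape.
P = [1, 3, 5, 7] / [2, 6] / [4] / [8];  Q = [1, 2, 5, 7] / [3, 8] / [4] / [6];  common shape = (4, 2, 1, 1)

Row-insert the values π_1, π_2, … into P one at a time, bumping the leftmost entry strictly greater than the inserted value down to the next row. The recording tableau Q records, in position (i, j), the step at which that cell was added to P.
  Insert 2 (step 1): P = [2];  Q = [1]
  Insert 8 (step 2): P = [2, 8];  Q = [1, 2]
  Insert 4 (step 3): P = [2, 4] / [8];  Q = [1, 2] / [3]
  Insert 3 (step 4): P = [2, 3] / [4] / [8];  Q = [1, 2] / [3] / [4]
  Insert 6 (step 5): P = [2, 3, 6] / [4] / [8];  Q = [1, 2, 5] / [3] / [4]
  Insert 1 (step 6): P = [1, 3, 6] / [2] / [4] / [8];  Q = [1, 2, 5] / [3] / [4] / [6]
  Insert 7 (step 7): P = [1, 3, 6, 7] / [2] / [4] / [8];  Q = [1, 2, 5, 7] / [3] / [4] / [6]
  Insert 5 (step 8): P = [1, 3, 5, 7] / [2, 6] / [4] / [8];  Q = [1, 2, 5, 7] / [3, 8] / [4] / [6]
Final shape: (4, 2, 1, 1).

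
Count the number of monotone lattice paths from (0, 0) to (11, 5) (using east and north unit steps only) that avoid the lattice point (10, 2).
Number of paths = 4104

Total paths from (0, 0) to (11, 5): C(16, 11) = 4368. Paths through (10, 2): (paths (0, 0) → (10, 2)) × (paths (10, 2) → (11, 5)) = C(12, 10) · C(4, 1) = 66 · 4 = 264. Avoidance count = 4368 − 264 = 4104.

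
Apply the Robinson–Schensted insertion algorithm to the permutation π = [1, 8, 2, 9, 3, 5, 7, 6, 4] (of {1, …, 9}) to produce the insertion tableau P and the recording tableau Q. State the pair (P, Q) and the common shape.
P = [1, 2, 3, 4, 6] / [5, 9] / [7] / [8];  Q = [1, 2, 4, 6, 7] / [3, 5] / [8] / [9];  common shape = (5, 2, 1, 1)

Row-insert the values π_1, π_2, … into P one at a time, bumping the leftmost entry strictly greater than the inserted value down to the next row. The recording tableau Q records, in position (i, j), the step at which that cell was added to P.
  Insert 1 (step 1): P = [1];  Q = [1]
  Insert 8 (step 2): P = [1, 8];  Q = [1, 2]
  Insert 2 (step 3): P = [1, 2] / [8];  Q = [1, 2] / [3]
  Insert 9 (step 4): P = [1, 2, 9] / [8];  Q = [1, 2, 4] / [3]
  Insert 3 (step 5): P = [1, 2, 3] / [8, 9];  Q = [1, 2, 4] / [3, 5]
  Insert 5 (step 6): P = [1, 2, 3, 5] / [8, 9];  Q = [1, 2, 4, 6] / [3, 5]
  Insert 7 (step 7): P = [1, 2, 3, 5, 7] / [8, 9];  Q = [1, 2, 4, 6, 7] / [3, 5]
  Insert 6 (step 8): P = [1, 2, 3, 5, 6] / [7, 9] / [8];  Q = [1, 2, 4, 6, 7] / [3, 5] / [8]
  Insert 4 (step 9): P = [1, 2, 3, 4, 6] / [5, 9] / [7] / [8];  Q = [1, 2, 4, 6, 7] / [3, 5] / [8] / [9]
Final shape: (5, 2, 1, 1).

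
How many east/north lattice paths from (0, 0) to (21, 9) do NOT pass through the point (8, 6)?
Number of paths = 12625470

Total paths from (0, 0) to (21, 9): C(30, 21) = 14307150. Paths through (8, 6): (paths (0, 0) → (8, 6)) × (paths (8, 6) → (21, 9)) = C(14, 8) · C(16, 13) = 3003 · 560 = 1681680. Avoidance count = 14307150 − 1681680 = 12625470.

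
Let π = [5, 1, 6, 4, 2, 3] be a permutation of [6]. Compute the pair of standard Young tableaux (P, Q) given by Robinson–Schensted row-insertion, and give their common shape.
P = [1, 2, 3] / [4, 6] / [5];  Q = [1, 3, 6] / [2, 4] / [5];  common shape = (3, 2, 1)

Row-insert the values π_1, π_2, … into P one at a time, bumping the leftmost entry strictly greater than the inserted value down to the next row. The recording tableau Q records, in position (i, j), the step at which that cell was added to P.
  Insert 5 (step 1): P = [5];  Q = [1]
  Insert 1 (step 2): P = [1] / [5];  Q = [1] / [2]
  Insert 6 (step 3): P = [1, 6] / [5];  Q = [1, 3] / [2]
  Insert 4 (step 4): P = [1, 4] / [5, 6];  Q = [1, 3] / [2, 4]
  Insert 2 (step 5): P = [1, 2] / [4, 6] / [5];  Q = [1, 3] / [2, 4] / [5]
  Insert 3 (step 6): P = [1, 2, 3] / [4, 6] / [5];  Q = [1, 3, 6] / [2, 4] / [5]
Final shape: (3, 2, 1).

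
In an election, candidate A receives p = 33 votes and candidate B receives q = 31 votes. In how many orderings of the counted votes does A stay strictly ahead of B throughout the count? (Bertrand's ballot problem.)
Strict-lead orderings = 55534064877048198

Total orderings of the 64 votes with 33 for A: C(64, 33) = 1777090076065542336. By the Bertrand ballot formula (Cycle Lemma / reflection principle), the number of orderings in which A is strictly ahead of B throughout is (p − q)/(p + q) · C(p + q, p) = (33 − 31)/(33 + 31) · 1777090076065542336 = 55534064877048198.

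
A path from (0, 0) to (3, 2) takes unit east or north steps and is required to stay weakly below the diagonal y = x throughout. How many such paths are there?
Number of paths = 5

By the reflection principle (André's argument), the number of monotone paths to (3, 2) with n ≤ m that never go above y = x is C(5, 3) − C(5, 4) = 10 − 5 = 5.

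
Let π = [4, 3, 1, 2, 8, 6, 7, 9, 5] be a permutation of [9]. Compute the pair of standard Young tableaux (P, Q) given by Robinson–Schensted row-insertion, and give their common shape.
P = [1, 2, 5, 7, 9] / [3, 6] / [4, 8];  Q = [1, 4, 5, 7, 8] / [2, 6] / [3, 9];  common shape = (5, 2, 2)

Row-insert the values π_1, π_2, … into P one at a time, bumping the leftmost entry strictly greater than the inserted value down to the next row. The recording tableau Q records, in position (i, j), the step at which that cell was added to P.
  Insert 4 (step 1): P = [4];  Q = [1]
  Insert 3 (step 2): P = [3] / [4];  Q = [1] / [2]
  Insert 1 (step 3): P = [1] / [3] / [4];  Q = [1] / [2] / [3]
  Insert 2 (step 4): P = [1, 2] / [3] / [4];  Q = [1, 4] / [2] / [3]
  Insert 8 (step 5): P = [1, 2, 8] / [3] / [4];  Q = [1, 4, 5] / [2] / [3]
  Insert 6 (step 6): P = [1, 2, 6] / [3, 8] / [4];  Q = [1, 4, 5] / [2, 6] / [3]
  Insert 7 (step 7): P = [1, 2, 6, 7] / [3, 8] / [4];  Q = [1, 4, 5, 7] / [2, 6] / [3]
  Insert 9 (step 8): P = [1, 2, 6, 7, 9] / [3, 8] / [4];  Q = [1, 4, 5, 7, 8] / [2, 6] / [3]
  Insert 5 (step 9): P = [1, 2, 5, 7, 9] / [3, 6] / [4, 8];  Q = [1, 4, 5, 7, 8] / [2, 6] / [3, 9]
Final shape: (5, 2, 2).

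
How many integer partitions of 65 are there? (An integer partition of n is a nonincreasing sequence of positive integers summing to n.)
p(65) = 2012558

Compute p(n) via the recurrence p(n, m) = p(n, m−1) + p(n−m, m), where p(n, m) counts partitions of n with all parts ≤ m and p(n) = p(n, n). The base cases are p(0, m) = 1 and p(n, 0) = 0 for n > 0. Filling the table yields p(65) = 2012558. (Euler's pentagonal recurrence is an alternative.)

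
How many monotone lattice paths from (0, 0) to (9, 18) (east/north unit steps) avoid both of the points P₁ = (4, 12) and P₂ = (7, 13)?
Number of paths = 2370945

Inclusion–exclusion. Total paths: C(27, 9) = 4686825. Through P₁: C(16, 4)·C(11, 5) = 840840. Through P₂: C(20, 7)·C(7, 2) = 1627920. Since P₁ is strictly southwest of P₂, a monotone path through both must visit P₁ then P₂; paths through both = C(16, 4)·C(4, 3)·C(7, 2) = 152880. Avoid both = 4686825 − 840840 − 1627920 + 152880 = 2370945.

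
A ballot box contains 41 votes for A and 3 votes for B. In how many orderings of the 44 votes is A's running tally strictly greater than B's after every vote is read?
Strict-lead orderings = 11438

Total orderings of the 44 votes with 41 for A: C(44, 41) = 13244. By the Bertrand ballot formula (Cycle Lemma / reflection principle), the number of orderings in which A is strictly ahead of B throughout is (p − q)/(p + q) · C(p + q, p) = (41 − 3)/(41 + 3) · 13244 = 11438.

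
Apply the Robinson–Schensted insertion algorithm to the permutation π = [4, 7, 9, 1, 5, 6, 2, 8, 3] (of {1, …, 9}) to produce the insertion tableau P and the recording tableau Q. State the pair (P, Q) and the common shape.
P = [1, 2, 3, 8] / [4, 5, 6] / [7, 9];  Q = [1, 2, 3, 8] / [4, 5, 6] / [7, 9];  common shape = (4, 3, 2)

Row-insert the values π_1, π_2, … into P one at a time, bumping the leftmost entry strictly greater than the inserted value down to the next row. The recording tableau Q records, in position (i, j), the step at which that cell was added to P.
  Insert 4 (step 1): P = [4];  Q = [1]
  Insert 7 (step 2): P = [4, 7];  Q = [1, 2]
  Insert 9 (step 3): P = [4, 7, 9];  Q = [1, 2, 3]
  Insert 1 (step 4): P = [1, 7, 9] / [4];  Q = [1, 2, 3] / [4]
  Insert 5 (step 5): P = [1, 5, 9] / [4, 7];  Q = [1, 2, 3] / [4, 5]
  Insert 6 (step 6): P = [1, 5, 6] / [4, 7, 9];  Q = [1, 2, 3] / [4, 5, 6]
  Insert 2 (step 7): P = [1, 2, 6] / [4, 5, 9] / [7];  Q = [1, 2, 3] / [4, 5, 6] / [7]
  Insert 8 (step 8): P = [1, 2, 6, 8] / [4, 5, 9] / [7];  Q = [1, 2, 3, 8] / [4, 5, 6] / [7]
  Insert 3 (step 9): P = [1, 2, 3, 8] / [4, 5, 6] / [7, 9];  Q = [1, 2, 3, 8] / [4, 5, 6] / [7, 9]
Final shape: (4, 3, 2).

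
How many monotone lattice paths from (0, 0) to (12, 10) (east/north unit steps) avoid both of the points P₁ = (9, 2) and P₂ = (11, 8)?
Number of paths = 415445

Inclusion–exclusion. Total paths: C(22, 12) = 646646. Through P₁: C(11, 9)·C(11, 3) = 9075. Through P₂: C(19, 11)·C(3, 1) = 226746. Since P₁ is strictly southwest of P₂, a monotone path through both must visit P₁ then P₂; paths through both = C(11, 9)·C(8, 2)·C(3, 1) = 4620. Avoid both = 646646 − 9075 − 226746 + 4620 = 415445.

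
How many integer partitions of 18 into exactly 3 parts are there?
p(18, 3 parts) = 27

Partitions of n into exactly k parts are in bijection with partitions of n − k into at most k parts (subtract 1 from each part). So p(18, exactly 3) = p(15, parts ≤ 3). Computing via the recurrence p(m, j) = p(m, j−1) + p(m−j, j) gives 27.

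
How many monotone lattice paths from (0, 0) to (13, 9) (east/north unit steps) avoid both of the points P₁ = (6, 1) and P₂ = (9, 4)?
Number of paths = 379925

Inclusion–exclusion. Total paths: C(22, 13) = 497420. Through P₁: C(7, 6)·C(15, 7) = 45045. Through P₂: C(13, 9)·C(9, 4) = 90090. Since P₁ is strictly southwest of P₂, a monotone path through both must visit P₁ then P₂; paths through both = C(7, 6)·C(6, 3)·C(9, 4) = 17640. Avoid both = 497420 − 45045 − 90090 + 17640 = 379925.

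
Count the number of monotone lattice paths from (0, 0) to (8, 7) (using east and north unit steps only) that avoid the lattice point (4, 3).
Number of paths = 3985

Total paths from (0, 0) to (8, 7): C(15, 8) = 6435. Paths through (4, 3): (paths (0, 0) → (4, 3)) × (paths (4, 3) → (8, 7)) = C(7, 4) · C(8, 4) = 35 · 70 = 2450. Avoidance count = 6435 − 2450 = 3985.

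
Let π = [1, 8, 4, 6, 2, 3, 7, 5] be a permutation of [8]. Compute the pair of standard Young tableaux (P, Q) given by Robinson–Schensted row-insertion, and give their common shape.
P = [1, 2, 3, 5] / [4, 6, 7] / [8];  Q = [1, 2, 4, 7] / [3, 6, 8] / [5];  common shape = (4, 3, 1)

Row-insert the values π_1, π_2, … into P one at a time, bumping the leftmost entry strictly greater than the inserted value down to the next row. The recording tableau Q records, in position (i, j), the step at which that cell was added to P.
  Insert 1 (step 1): P = [1];  Q = [1]
  Insert 8 (step 2): P = [1, 8];  Q = [1, 2]
  Insert 4 (step 3): P = [1, 4] / [8];  Q = [1, 2] / [3]
  Insert 6 (step 4): P = [1, 4, 6] / [8];  Q = [1, 2, 4] / [3]
  Insert 2 (step 5): P = [1, 2, 6] / [4] / [8];  Q = [1, 2, 4] / [3] / [5]
  Insert 3 (step 6): P = [1, 2, 3] / [4, 6] / [8];  Q = [1, 2, 4] / [3, 6] / [5]
  Insert 7 (step 7): P = [1, 2, 3, 7] / [4, 6] / [8];  Q = [1, 2, 4, 7] / [3, 6] / [5]
  Insert 5 (step 8): P = [1, 2, 3, 5] / [4, 6, 7] / [8];  Q = [1, 2, 4, 7] / [3, 6, 8] / [5]
Final shape: (4, 3, 1).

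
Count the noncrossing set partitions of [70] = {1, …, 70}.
C_70 = 1321422108420282270489942177190229544600

These noncrossing partitions are counted by the Catalan number C_n = (1/(n + 1)) · C(2n, n). For n = 70: C_70 = (1/71) · C(140, 70) = 93820969697840041204785894580506297666600/71 = 1321422108420282270489942177190229544600.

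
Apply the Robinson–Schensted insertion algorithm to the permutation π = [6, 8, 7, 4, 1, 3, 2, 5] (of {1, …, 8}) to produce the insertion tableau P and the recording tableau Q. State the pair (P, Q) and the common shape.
P = [1, 2, 5] / [3, 7] / [4] / [6] / [8];  Q = [1, 2, 8] / [3, 6] / [4] / [5] / [7];  common shape = (3, 2, 1, 1, 1)

Row-insert the values π_1, π_2, … into P one at a time, bumping the leftmost entry strictly greater than the inserted value down to the next row. The recording tableau Q records, in position (i, j), the step at which that cell was added to P.
  Insert 6 (step 1): P = [6];  Q = [1]
  Insert 8 (step 2): P = [6, 8];  Q = [1, 2]
  Insert 7 (step 3): P = [6, 7] / [8];  Q = [1, 2] / [3]
  Insert 4 (step 4): P = [4, 7] / [6] / [8];  Q = [1, 2] / [3] / [4]
  Insert 1 (step 5): P = [1, 7] / [4] / [6] / [8];  Q = [1, 2] / [3] / [4] / [5]
  Insert 3 (step 6): P = [1, 3] / [4, 7] / [6] / [8];  Q = [1, 2] / [3, 6] / [4] / [5]
  Insert 2 (step 7): P = [1, 2] / [3, 7] / [4] / [6] / [8];  Q = [1, 2] / [3, 6] / [4] / [5] / [7]
  Insert 5 (step 8): P = [1, 2, 5] / [3, 7] / [4] / [6] / [8];  Q = [1, 2, 8] / [3, 6] / [4] / [5] / [7]
Final shape: (3, 2, 1, 1, 1).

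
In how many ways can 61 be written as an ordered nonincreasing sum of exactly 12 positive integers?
p(61, 12 parts) = 85067

Partitions of n into exactly k parts are in bijection with partitions of n − k into at most k parts (subtract 1 from each part). So p(61, exactly 12) = p(49, parts ≤ 12). Computing via the recurrence p(m, j) = p(m, j−1) + p(m−j, j) gives 85067.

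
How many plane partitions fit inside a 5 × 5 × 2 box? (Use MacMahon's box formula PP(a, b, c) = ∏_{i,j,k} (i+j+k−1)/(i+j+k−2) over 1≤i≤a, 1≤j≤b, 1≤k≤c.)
PP(5, 5, 2) = 19404

Evaluate the triple product over i = 1..5, j = 1..5, k = 1..2. The factors are (2/1) · (3/2) · (3/2) · (4/3) · (4/3) · (5/4) · (5/4) · (6/5) · … (50 factors total). The numerators and denominators telescope so the product is an integer; carrying out the multiplication exactly gives PP(5, 5, 2) = 19404.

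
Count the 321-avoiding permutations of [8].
C_8 = 1430

These 321-avoiding permutations are counted by the Catalan number C_n = (1/(n + 1)) · C(2n, n). For n = 8: C_8 = (1/9) · C(16, 8) = 12870/9 = 1430.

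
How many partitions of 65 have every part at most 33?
p(65, parts ≤ 33) = 1977087

Use the recurrence p(n, m) = p(n, m−1) + p(n−m, m): either the largest part is < m (count p(n, m−1)) or the largest part is exactly m (remove one copy of m, count p(n−m, m)). With p(0, ·) = 1 this gives p(65, parts ≤ 33) = 1977087. (By conjugating Young diagrams, this also counts partitions of 65 into at most 33 parts.)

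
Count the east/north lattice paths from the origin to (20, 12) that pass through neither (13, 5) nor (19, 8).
Number of paths = 188885649

Inclusion–exclusion. Total paths: C(32, 20) = 225792840. Through P₁: C(18, 13)·C(14, 7) = 29405376. Through P₂: C(27, 19)·C(5, 1) = 11100375. Since P₁ is strictly southwest of P₂, a monotone path through both must visit P₁ then P₂; paths through both = C(18, 13)·C(9, 6)·C(5, 1) = 3598560. Avoid both = 225792840 − 29405376 − 11100375 + 3598560 = 188885649.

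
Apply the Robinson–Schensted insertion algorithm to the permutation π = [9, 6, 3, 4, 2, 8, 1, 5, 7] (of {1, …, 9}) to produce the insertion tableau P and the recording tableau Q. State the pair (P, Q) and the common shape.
P = [1, 4, 5, 7] / [2, 8] / [3] / [6] / [9];  Q = [1, 4, 6, 9] / [2, 8] / [3] / [5] / [7];  common shape = (4, 2, 1, 1, 1)

Row-insert the values π_1, π_2, … into P one at a time, bumping the leftmost entry strictly greater than the inserted value down to the next row. The recording tableau Q records, in position (i, j), the step at which that cell was added to P.
  Insert 9 (step 1): P = [9];  Q = [1]
  Insert 6 (step 2): P = [6] / [9];  Q = [1] / [2]
  Insert 3 (step 3): P = [3] / [6] / [9];  Q = [1] / [2] / [3]
  Insert 4 (step 4): P = [3, 4] / [6] / [9];  Q = [1, 4] / [2] / [3]
  Insert 2 (step 5): P = [2, 4] / [3] / [6] / [9];  Q = [1, 4] / [2] / [3] / [5]
  Insert 8 (step 6): P = [2, 4, 8] / [3] / [6] / [9];  Q = [1, 4, 6] / [2] / [3] / [5]
  Insert 1 (step 7): P = [1, 4, 8] / [2] / [3] / [6] / [9];  Q = [1, 4, 6] / [2] / [3] / [5] / [7]
  Insert 5 (step 8): P = [1, 4, 5] / [2, 8] / [3] / [6] / [9];  Q = [1, 4, 6] / [2, 8] / [3] / [5] / [7]
  Insert 7 (step 9): P = [1, 4, 5, 7] / [2, 8] / [3] / [6] / [9];  Q = [1, 4, 6, 9] / [2, 8] / [3] / [5] / [7]
Final shape: (4, 2, 1, 1, 1).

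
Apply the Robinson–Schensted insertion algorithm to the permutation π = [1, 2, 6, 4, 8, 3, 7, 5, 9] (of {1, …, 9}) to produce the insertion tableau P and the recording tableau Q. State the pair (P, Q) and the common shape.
P = [1, 2, 3, 5, 9] / [4, 7] / [6, 8];  Q = [1, 2, 3, 5, 9] / [4, 7] / [6, 8];  common shape = (5, 2, 2)

Row-insert the values π_1, π_2, … into P one at a time, bumping the leftmost entry strictly greater than the inserted value down to the next row. The recording tableau Q records, in position (i, j), the step at which that cell was added to P.
  Insert 1 (step 1): P = [1];  Q = [1]
  Insert 2 (step 2): P = [1, 2];  Q = [1, 2]
  Insert 6 (step 3): P = [1, 2, 6];  Q = [1, 2, 3]
  Insert 4 (step 4): P = [1, 2, 4] / [6];  Q = [1, 2, 3] / [4]
  Insert 8 (step 5): P = [1, 2, 4, 8] / [6];  Q = [1, 2, 3, 5] / [4]
  Insert 3 (step 6): P = [1, 2, 3, 8] / [4] / [6];  Q = [1, 2, 3, 5] / [4] / [6]
  Insert 7 (step 7): P = [1, 2, 3, 7] / [4, 8] / [6];  Q = [1, 2, 3, 5] / [4, 7] / [6]
  Insert 5 (step 8): P = [1, 2, 3, 5] / [4, 7] / [6, 8];  Q = [1, 2, 3, 5] / [4, 7] / [6, 8]
  Insert 9 (step 9): P = [1, 2, 3, 5, 9] / [4, 7] / [6, 8];  Q = [1, 2, 3, 5, 9] / [4, 7] / [6, 8]
Final shape: (5, 2, 2).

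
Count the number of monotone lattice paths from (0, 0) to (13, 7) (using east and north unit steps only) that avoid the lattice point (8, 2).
Number of paths = 66180

Total paths from (0, 0) to (13, 7): C(20, 13) = 77520. Paths through (8, 2): (paths (0, 0) → (8, 2)) × (paths (8, 2) → (13, 7)) = C(10, 8) · C(10, 5) = 45 · 252 = 11340. Avoidance count = 77520 − 11340 = 66180.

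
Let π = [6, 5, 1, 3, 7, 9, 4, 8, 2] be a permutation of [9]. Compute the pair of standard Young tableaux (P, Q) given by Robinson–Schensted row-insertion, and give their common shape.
P = [1, 2, 4, 8] / [3, 7, 9] / [5] / [6];  Q = [1, 4, 5, 6] / [2, 7, 8] / [3] / [9];  common shape = (4, 3, 1, 1)

Row-insert the values π_1, π_2, … into P one at a time, bumping the leftmost entry strictly greater than the inserted value down to the next row. The recording tableau Q records, in position (i, j), the step at which that cell was added to P.
  Insert 6 (step 1): P = [6];  Q = [1]
  Insert 5 (step 2): P = [5] / [6];  Q = [1] / [2]
  Insert 1 (step 3): P = [1] / [5] / [6];  Q = [1] / [2] / [3]
  Insert 3 (step 4): P = [1, 3] / [5] / [6];  Q = [1, 4] / [2] / [3]
  Insert 7 (step 5): P = [1, 3, 7] / [5] / [6];  Q = [1, 4, 5] / [2] / [3]
  Insert 9 (step 6): P = [1, 3, 7, 9] / [5] / [6];  Q = [1, 4, 5, 6] / [2] / [3]
  Insert 4 (step 7): P = [1, 3, 4, 9] / [5, 7] / [6];  Q = [1, 4, 5, 6] / [2, 7] / [3]
  Insert 8 (step 8): P = [1, 3, 4, 8] / [5, 7, 9] / [6];  Q = [1, 4, 5, 6] / [2, 7, 8] / [3]
  Insert 2 (step 9): P = [1, 2, 4, 8] / [3, 7, 9] / [5] / [6];  Q = [1, 4, 5, 6] / [2, 7, 8] / [3] / [9]
Final shape: (4, 3, 1, 1).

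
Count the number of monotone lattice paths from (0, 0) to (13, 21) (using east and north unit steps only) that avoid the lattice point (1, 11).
Number of paths = 920224008

Total paths from (0, 0) to (13, 21): C(34, 13) = 927983760. Paths through (1, 11): (paths (0, 0) → (1, 11)) × (paths (1, 11) → (13, 21)) = C(12, 1) · C(22, 12) = 12 · 646646 = 7759752. Avoidance count = 927983760 − 7759752 = 920224008.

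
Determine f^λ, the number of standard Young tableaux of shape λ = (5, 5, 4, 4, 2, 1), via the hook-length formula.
# SYT of shape (5, 5, 4, 4, 2, 1) = 279351072

Hook-length formula: f^λ = n! / Π hook(c), product over all cells c of the Young diagram. For λ = (5, 5, 4, 4, 2, 1), n = 21 boxes. Hook lengths by row (left-to-right, top-to-bottom): [10, 8, 6, 5, 2]; [9, 7, 5, 4, 1]; [7, 5, 3, 2]; [6, 4, 2, 1]; [3, 1]; [1]. Product of hooks = 182891520000. So f^λ = 21! / 182891520000 = 51090942171709440000 / 182891520000 = 279351072.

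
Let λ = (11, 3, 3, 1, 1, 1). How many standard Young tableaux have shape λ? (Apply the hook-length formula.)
# SYT of shape (11, 3, 3, 1, 1, 1) = 9447750

Hook-length formula: f^λ = n! / Π hook(c), product over all cells c of the Young diagram. For λ = (11, 3, 3, 1, 1, 1), n = 20 boxes. Hook lengths by row (left-to-right, top-to-bottom): [16, 12, 11, 8, 7, 6, 5, 4, 3, 2, 1]; [7, 3, 2]; [6, 2, 1]; [3]; [2]; [1]. Product of hooks = 257511260160. So f^λ = 20! / 257511260160 = 2432902008176640000 / 257511260160 = 9447750.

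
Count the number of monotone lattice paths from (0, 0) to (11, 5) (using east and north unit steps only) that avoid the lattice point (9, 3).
Number of paths = 3048

Total paths from (0, 0) to (11, 5): C(16, 11) = 4368. Paths through (9, 3): (paths (0, 0) → (9, 3)) × (paths (9, 3) → (11, 5)) = C(12, 9) · C(4, 2) = 220 · 6 = 1320. Avoidance count = 4368 − 1320 = 3048.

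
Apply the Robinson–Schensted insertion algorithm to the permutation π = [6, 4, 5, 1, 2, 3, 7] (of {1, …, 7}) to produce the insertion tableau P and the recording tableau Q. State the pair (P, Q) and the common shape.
P = [1, 2, 3, 7] / [4, 5] / [6];  Q = [1, 3, 6, 7] / [2, 5] / [4];  common shape = (4, 2, 1)

Row-insert the values π_1, π_2, … into P one at a time, bumping the leftmost entry strictly greater than the inserted value down to the next row. The recording tableau Q records, in position (i, j), the step at which that cell was added to P.
  Insert 6 (step 1): P = [6];  Q = [1]
  Insert 4 (step 2): P = [4] / [6];  Q = [1] / [2]
  Insert 5 (step 3): P = [4, 5] / [6];  Q = [1, 3] / [2]
  Insert 1 (step 4): P = [1, 5] / [4] / [6];  Q = [1, 3] / [2] / [4]
  Insert 2 (step 5): P = [1, 2] / [4, 5] / [6];  Q = [1, 3] / [2, 5] / [4]
  Insert 3 (step 6): P = [1, 2, 3] / [4, 5] / [6];  Q = [1, 3, 6] / [2, 5] / [4]
  Insert 7 (step 7): P = [1, 2, 3, 7] / [4, 5] / [6];  Q = [1, 3, 6, 7] / [2, 5] / [4]
Final shape: (4, 2, 1).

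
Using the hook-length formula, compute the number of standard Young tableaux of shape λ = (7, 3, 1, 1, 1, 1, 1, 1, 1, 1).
# SYT of shape (7, 3, 1, 1, 1, 1, 1, 1, 1, 1) = 447525

Hook-length formula: f^λ = n! / Π hook(c), product over all cells c of the Young diagram. For λ = (7, 3, 1, 1, 1, 1, 1, 1, 1, 1), n = 18 boxes. Hook lengths by row (left-to-right, top-to-bottom): [16, 7, 6, 4, 3, 2, 1]; [11, 2, 1]; [8]; [7]; [6]; [5]; [4]; [3]; [2]; [1]. Product of hooks = 14306181120. So f^λ = 18! / 14306181120 = 6402373705728000 / 14306181120 = 447525.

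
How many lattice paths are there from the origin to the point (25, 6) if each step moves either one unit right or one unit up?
Number of paths = 736281

A monotone lattice path from (0, 0) to (25, 6) consists of 25 east steps and 6 north steps in some order, so it is determined by which 25 of the 31 steps are east. The count is C(31, 25) = 736281.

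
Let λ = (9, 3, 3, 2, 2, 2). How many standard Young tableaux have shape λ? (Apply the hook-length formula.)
# SYT of shape (9, 3, 3, 2, 2, 2) = 119380800

Hook-length formula: f^λ = n! / Π hook(c), product over all cells c of the Young diagram. For λ = (9, 3, 3, 2, 2, 2), n = 21 boxes. Hook lengths by row (left-to-right, top-to-bottom): [14, 13, 9, 6, 5, 4, 3, 2, 1]; [7, 6, 2]; [6, 5, 1]; [4, 3]; [3, 2]; [2, 1]. Product of hooks = 427966156800. So f^λ = 21! / 427966156800 = 51090942171709440000 / 427966156800 = 119380800.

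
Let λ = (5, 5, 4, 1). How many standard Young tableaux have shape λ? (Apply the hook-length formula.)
# SYT of shape (5, 5, 4, 1) = 54054

Hook-length formula: f^λ = n! / Π hook(c), product over all cells c of the Young diagram. For λ = (5, 5, 4, 1), n = 15 boxes. Hook lengths by row (left-to-right, top-to-bottom): [8, 6, 5, 4, 2]; [7, 5, 4, 3, 1]; [5, 3, 2, 1]; [1]. Product of hooks = 24192000. So f^λ = 15! / 24192000 = 1307674368000 / 24192000 = 54054.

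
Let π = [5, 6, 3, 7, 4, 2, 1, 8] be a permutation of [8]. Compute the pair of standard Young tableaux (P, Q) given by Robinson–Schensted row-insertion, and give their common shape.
P = [1, 4, 7, 8] / [2, 6] / [3] / [5];  Q = [1, 2, 4, 8] / [3, 5] / [6] / [7];  common shape = (4, 2, 1, 1)

Row-insert the values π_1, π_2, … into P one at a time, bumping the leftmost entry strictly greater than the inserted value down to the next row. The recording tableau Q records, in position (i, j), the step at which that cell was added to P.
  Insert 5 (step 1): P = [5];  Q = [1]
  Insert 6 (step 2): P = [5, 6];  Q = [1, 2]
  Insert 3 (step 3): P = [3, 6] / [5];  Q = [1, 2] / [3]
  Insert 7 (step 4): P = [3, 6, 7] / [5];  Q = [1, 2, 4] / [3]
  Insert 4 (step 5): P = [3, 4, 7] / [5, 6];  Q = [1, 2, 4] / [3, 5]
  Insert 2 (step 6): P = [2, 4, 7] / [3, 6] / [5];  Q = [1, 2, 4] / [3, 5] / [6]
  Insert 1 (step 7): P = [1, 4, 7] / [2, 6] / [3] / [5];  Q = [1, 2, 4] / [3, 5] / [6] / [7]
  Insert 8 (step 8): P = [1, 4, 7, 8] / [2, 6] / [3] / [5];  Q = [1, 2, 4, 8] / [3, 5] / [6] / [7]
Final shape: (4, 2, 1, 1).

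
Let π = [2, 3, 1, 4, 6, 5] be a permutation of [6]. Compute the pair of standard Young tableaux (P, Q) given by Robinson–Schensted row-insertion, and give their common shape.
P = [1, 3, 4, 5] / [2, 6];  Q = [1, 2, 4, 5] / [3, 6];  common shape = (4, 2)

Row-insert the values π_1, π_2, … into P one at a time, bumping the leftmost entry strictly greater than the inserted value down to the next row. The recording tableau Q records, in position (i, j), the step at which that cell was added to P.
  Insert 2 (step 1): P = [2];  Q = [1]
  Insert 3 (step 2): P = [2, 3];  Q = [1, 2]
  Insert 1 (step 3): P = [1, 3] / [2];  Q = [1, 2] / [3]
  Insert 4 (step 4): P = [1, 3, 4] / [2];  Q = [1, 2, 4] / [3]
  Insert 6 (step 5): P = [1, 3, 4, 6] / [2];  Q = [1, 2, 4, 5] / [3]
  Insert 5 (step 6): P = [1, 3, 4, 5] / [2, 6];  Q = [1, 2, 4, 5] / [3, 6]
Final shape: (4, 2).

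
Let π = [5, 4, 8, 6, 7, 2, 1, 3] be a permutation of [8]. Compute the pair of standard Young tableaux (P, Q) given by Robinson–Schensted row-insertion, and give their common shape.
P = [1, 3, 7] / [2, 6] / [4, 8] / [5];  Q = [1, 3, 5] / [2, 4] / [6, 8] / [7];  common shape = (3, 2, 2, 1)

Row-insert the values π_1, π_2, … into P one at a time, bumping the leftmost entry strictly greater than the inserted value down to the next row. The recording tableau Q records, in position (i, j), the step at which that cell was added to P.
  Insert 5 (step 1): P = [5];  Q = [1]
  Insert 4 (step 2): P = [4] / [5];  Q = [1] / [2]
  Insert 8 (step 3): P = [4, 8] / [5];  Q = [1, 3] / [2]
  Insert 6 (step 4): P = [4, 6] / [5, 8];  Q = [1, 3] / [2, 4]
  Insert 7 (step 5): P = [4, 6, 7] / [5, 8];  Q = [1, 3, 5] / [2, 4]
  Insert 2 (step 6): P = [2, 6, 7] / [4, 8] / [5];  Q = [1, 3, 5] / [2, 4] / [6]
  Insert 1 (step 7): P = [1, 6, 7] / [2, 8] / [4] / [5];  Q = [1, 3, 5] / [2, 4] / [6] / [7]
  Insert 3 (step 8): P = [1, 3, 7] / [2, 6] / [4, 8] / [5];  Q = [1, 3, 5] / [2, 4] / [6, 8] / [7]
Final shape: (3, 2, 2, 1).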